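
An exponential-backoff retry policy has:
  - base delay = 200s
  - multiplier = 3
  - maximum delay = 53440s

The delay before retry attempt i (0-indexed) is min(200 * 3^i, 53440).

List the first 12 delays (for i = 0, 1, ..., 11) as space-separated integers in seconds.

Answer: 200 600 1800 5400 16200 48600 53440 53440 53440 53440 53440 53440

Derivation:
Computing each delay:
  i=0: min(200*3^0, 53440) = 200
  i=1: min(200*3^1, 53440) = 600
  i=2: min(200*3^2, 53440) = 1800
  i=3: min(200*3^3, 53440) = 5400
  i=4: min(200*3^4, 53440) = 16200
  i=5: min(200*3^5, 53440) = 48600
  i=6: min(200*3^6, 53440) = 53440
  i=7: min(200*3^7, 53440) = 53440
  i=8: min(200*3^8, 53440) = 53440
  i=9: min(200*3^9, 53440) = 53440
  i=10: min(200*3^10, 53440) = 53440
  i=11: min(200*3^11, 53440) = 53440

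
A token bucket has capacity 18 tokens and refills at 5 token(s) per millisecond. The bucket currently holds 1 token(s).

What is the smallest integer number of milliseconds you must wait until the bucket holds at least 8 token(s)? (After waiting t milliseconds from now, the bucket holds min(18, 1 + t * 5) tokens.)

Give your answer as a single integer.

Answer: 2

Derivation:
Need 1 + t * 5 >= 8, so t >= 7/5.
Smallest integer t = ceil(7/5) = 2.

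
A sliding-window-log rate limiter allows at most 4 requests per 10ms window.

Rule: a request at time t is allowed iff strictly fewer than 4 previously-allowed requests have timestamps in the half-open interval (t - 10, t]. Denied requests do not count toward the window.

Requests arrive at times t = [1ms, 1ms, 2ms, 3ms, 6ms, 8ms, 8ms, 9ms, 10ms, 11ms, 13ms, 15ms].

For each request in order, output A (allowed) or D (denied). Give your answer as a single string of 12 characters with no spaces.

Answer: AAAADDDDDAAA

Derivation:
Tracking allowed requests in the window:
  req#1 t=1ms: ALLOW
  req#2 t=1ms: ALLOW
  req#3 t=2ms: ALLOW
  req#4 t=3ms: ALLOW
  req#5 t=6ms: DENY
  req#6 t=8ms: DENY
  req#7 t=8ms: DENY
  req#8 t=9ms: DENY
  req#9 t=10ms: DENY
  req#10 t=11ms: ALLOW
  req#11 t=13ms: ALLOW
  req#12 t=15ms: ALLOW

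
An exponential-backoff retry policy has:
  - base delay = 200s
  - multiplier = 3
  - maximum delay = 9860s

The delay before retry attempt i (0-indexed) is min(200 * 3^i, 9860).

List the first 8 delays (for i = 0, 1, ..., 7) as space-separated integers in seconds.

Computing each delay:
  i=0: min(200*3^0, 9860) = 200
  i=1: min(200*3^1, 9860) = 600
  i=2: min(200*3^2, 9860) = 1800
  i=3: min(200*3^3, 9860) = 5400
  i=4: min(200*3^4, 9860) = 9860
  i=5: min(200*3^5, 9860) = 9860
  i=6: min(200*3^6, 9860) = 9860
  i=7: min(200*3^7, 9860) = 9860

Answer: 200 600 1800 5400 9860 9860 9860 9860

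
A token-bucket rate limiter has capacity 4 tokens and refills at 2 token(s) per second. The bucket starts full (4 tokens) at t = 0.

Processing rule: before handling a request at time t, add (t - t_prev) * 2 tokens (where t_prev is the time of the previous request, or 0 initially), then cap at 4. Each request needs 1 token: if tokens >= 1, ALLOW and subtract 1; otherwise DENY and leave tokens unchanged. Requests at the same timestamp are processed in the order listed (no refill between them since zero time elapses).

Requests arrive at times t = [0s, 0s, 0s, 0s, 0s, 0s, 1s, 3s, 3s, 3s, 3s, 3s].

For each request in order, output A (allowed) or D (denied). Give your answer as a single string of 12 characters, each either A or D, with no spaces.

Answer: AAAADDAAAAAD

Derivation:
Simulating step by step:
  req#1 t=0s: ALLOW
  req#2 t=0s: ALLOW
  req#3 t=0s: ALLOW
  req#4 t=0s: ALLOW
  req#5 t=0s: DENY
  req#6 t=0s: DENY
  req#7 t=1s: ALLOW
  req#8 t=3s: ALLOW
  req#9 t=3s: ALLOW
  req#10 t=3s: ALLOW
  req#11 t=3s: ALLOW
  req#12 t=3s: DENY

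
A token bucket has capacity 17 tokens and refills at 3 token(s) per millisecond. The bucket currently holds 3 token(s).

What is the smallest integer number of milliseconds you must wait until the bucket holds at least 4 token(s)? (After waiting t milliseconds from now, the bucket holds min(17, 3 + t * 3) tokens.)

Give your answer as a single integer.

Answer: 1

Derivation:
Need 3 + t * 3 >= 4, so t >= 1/3.
Smallest integer t = ceil(1/3) = 1.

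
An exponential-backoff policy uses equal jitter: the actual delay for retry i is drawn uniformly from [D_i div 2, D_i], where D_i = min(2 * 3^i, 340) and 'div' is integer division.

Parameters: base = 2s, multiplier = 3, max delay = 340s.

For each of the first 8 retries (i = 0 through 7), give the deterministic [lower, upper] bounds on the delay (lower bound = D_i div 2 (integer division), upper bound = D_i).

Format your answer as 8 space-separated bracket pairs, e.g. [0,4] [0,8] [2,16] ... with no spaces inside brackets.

Answer: [1,2] [3,6] [9,18] [27,54] [81,162] [170,340] [170,340] [170,340]

Derivation:
Computing bounds per retry:
  i=0: D_i=min(2*3^0,340)=2, bounds=[1,2]
  i=1: D_i=min(2*3^1,340)=6, bounds=[3,6]
  i=2: D_i=min(2*3^2,340)=18, bounds=[9,18]
  i=3: D_i=min(2*3^3,340)=54, bounds=[27,54]
  i=4: D_i=min(2*3^4,340)=162, bounds=[81,162]
  i=5: D_i=min(2*3^5,340)=340, bounds=[170,340]
  i=6: D_i=min(2*3^6,340)=340, bounds=[170,340]
  i=7: D_i=min(2*3^7,340)=340, bounds=[170,340]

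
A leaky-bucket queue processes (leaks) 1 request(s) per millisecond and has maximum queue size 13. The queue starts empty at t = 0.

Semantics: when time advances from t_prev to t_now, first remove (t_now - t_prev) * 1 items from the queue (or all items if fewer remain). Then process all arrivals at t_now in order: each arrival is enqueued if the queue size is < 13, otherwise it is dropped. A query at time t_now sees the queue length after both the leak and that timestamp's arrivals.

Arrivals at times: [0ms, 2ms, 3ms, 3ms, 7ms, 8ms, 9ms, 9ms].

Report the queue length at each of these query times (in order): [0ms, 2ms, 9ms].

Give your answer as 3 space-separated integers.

Queue lengths at query times:
  query t=0ms: backlog = 1
  query t=2ms: backlog = 1
  query t=9ms: backlog = 2

Answer: 1 1 2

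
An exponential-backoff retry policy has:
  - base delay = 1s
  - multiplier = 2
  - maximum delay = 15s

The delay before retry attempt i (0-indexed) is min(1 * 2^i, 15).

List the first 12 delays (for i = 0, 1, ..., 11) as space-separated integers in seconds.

Computing each delay:
  i=0: min(1*2^0, 15) = 1
  i=1: min(1*2^1, 15) = 2
  i=2: min(1*2^2, 15) = 4
  i=3: min(1*2^3, 15) = 8
  i=4: min(1*2^4, 15) = 15
  i=5: min(1*2^5, 15) = 15
  i=6: min(1*2^6, 15) = 15
  i=7: min(1*2^7, 15) = 15
  i=8: min(1*2^8, 15) = 15
  i=9: min(1*2^9, 15) = 15
  i=10: min(1*2^10, 15) = 15
  i=11: min(1*2^11, 15) = 15

Answer: 1 2 4 8 15 15 15 15 15 15 15 15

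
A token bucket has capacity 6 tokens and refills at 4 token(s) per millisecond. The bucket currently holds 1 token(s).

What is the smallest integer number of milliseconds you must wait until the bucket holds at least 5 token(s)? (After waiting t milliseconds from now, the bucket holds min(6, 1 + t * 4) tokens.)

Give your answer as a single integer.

Answer: 1

Derivation:
Need 1 + t * 4 >= 5, so t >= 4/4.
Smallest integer t = ceil(4/4) = 1.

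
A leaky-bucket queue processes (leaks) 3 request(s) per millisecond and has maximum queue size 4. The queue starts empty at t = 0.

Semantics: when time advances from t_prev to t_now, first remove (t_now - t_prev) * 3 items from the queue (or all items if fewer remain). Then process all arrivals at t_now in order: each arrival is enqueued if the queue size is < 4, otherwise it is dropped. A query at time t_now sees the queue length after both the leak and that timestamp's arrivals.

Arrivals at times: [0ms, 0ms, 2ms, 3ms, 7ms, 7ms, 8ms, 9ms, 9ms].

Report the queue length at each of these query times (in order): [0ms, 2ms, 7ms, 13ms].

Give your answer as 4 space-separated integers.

Answer: 2 1 2 0

Derivation:
Queue lengths at query times:
  query t=0ms: backlog = 2
  query t=2ms: backlog = 1
  query t=7ms: backlog = 2
  query t=13ms: backlog = 0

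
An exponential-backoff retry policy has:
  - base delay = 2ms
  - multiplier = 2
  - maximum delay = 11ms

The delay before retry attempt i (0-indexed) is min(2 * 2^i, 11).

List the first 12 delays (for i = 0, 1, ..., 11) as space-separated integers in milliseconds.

Computing each delay:
  i=0: min(2*2^0, 11) = 2
  i=1: min(2*2^1, 11) = 4
  i=2: min(2*2^2, 11) = 8
  i=3: min(2*2^3, 11) = 11
  i=4: min(2*2^4, 11) = 11
  i=5: min(2*2^5, 11) = 11
  i=6: min(2*2^6, 11) = 11
  i=7: min(2*2^7, 11) = 11
  i=8: min(2*2^8, 11) = 11
  i=9: min(2*2^9, 11) = 11
  i=10: min(2*2^10, 11) = 11
  i=11: min(2*2^11, 11) = 11

Answer: 2 4 8 11 11 11 11 11 11 11 11 11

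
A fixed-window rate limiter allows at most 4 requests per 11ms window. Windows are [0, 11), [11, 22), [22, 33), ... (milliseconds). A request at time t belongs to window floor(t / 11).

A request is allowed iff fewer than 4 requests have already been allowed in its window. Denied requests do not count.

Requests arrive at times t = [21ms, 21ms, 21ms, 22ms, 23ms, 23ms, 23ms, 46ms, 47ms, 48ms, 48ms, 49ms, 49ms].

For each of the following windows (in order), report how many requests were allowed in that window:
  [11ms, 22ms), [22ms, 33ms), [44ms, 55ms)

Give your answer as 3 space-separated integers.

Answer: 3 4 4

Derivation:
Processing requests:
  req#1 t=21ms (window 1): ALLOW
  req#2 t=21ms (window 1): ALLOW
  req#3 t=21ms (window 1): ALLOW
  req#4 t=22ms (window 2): ALLOW
  req#5 t=23ms (window 2): ALLOW
  req#6 t=23ms (window 2): ALLOW
  req#7 t=23ms (window 2): ALLOW
  req#8 t=46ms (window 4): ALLOW
  req#9 t=47ms (window 4): ALLOW
  req#10 t=48ms (window 4): ALLOW
  req#11 t=48ms (window 4): ALLOW
  req#12 t=49ms (window 4): DENY
  req#13 t=49ms (window 4): DENY

Allowed counts by window: 3 4 4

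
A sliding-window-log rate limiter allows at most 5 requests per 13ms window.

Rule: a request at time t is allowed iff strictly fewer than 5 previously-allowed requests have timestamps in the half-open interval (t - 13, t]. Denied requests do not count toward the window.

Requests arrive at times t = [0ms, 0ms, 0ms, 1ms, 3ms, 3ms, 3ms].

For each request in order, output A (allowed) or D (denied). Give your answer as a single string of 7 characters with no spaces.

Answer: AAAAADD

Derivation:
Tracking allowed requests in the window:
  req#1 t=0ms: ALLOW
  req#2 t=0ms: ALLOW
  req#3 t=0ms: ALLOW
  req#4 t=1ms: ALLOW
  req#5 t=3ms: ALLOW
  req#6 t=3ms: DENY
  req#7 t=3ms: DENY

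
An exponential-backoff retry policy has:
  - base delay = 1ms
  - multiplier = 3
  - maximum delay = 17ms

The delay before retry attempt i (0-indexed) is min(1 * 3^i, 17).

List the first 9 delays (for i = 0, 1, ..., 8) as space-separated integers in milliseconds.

Answer: 1 3 9 17 17 17 17 17 17

Derivation:
Computing each delay:
  i=0: min(1*3^0, 17) = 1
  i=1: min(1*3^1, 17) = 3
  i=2: min(1*3^2, 17) = 9
  i=3: min(1*3^3, 17) = 17
  i=4: min(1*3^4, 17) = 17
  i=5: min(1*3^5, 17) = 17
  i=6: min(1*3^6, 17) = 17
  i=7: min(1*3^7, 17) = 17
  i=8: min(1*3^8, 17) = 17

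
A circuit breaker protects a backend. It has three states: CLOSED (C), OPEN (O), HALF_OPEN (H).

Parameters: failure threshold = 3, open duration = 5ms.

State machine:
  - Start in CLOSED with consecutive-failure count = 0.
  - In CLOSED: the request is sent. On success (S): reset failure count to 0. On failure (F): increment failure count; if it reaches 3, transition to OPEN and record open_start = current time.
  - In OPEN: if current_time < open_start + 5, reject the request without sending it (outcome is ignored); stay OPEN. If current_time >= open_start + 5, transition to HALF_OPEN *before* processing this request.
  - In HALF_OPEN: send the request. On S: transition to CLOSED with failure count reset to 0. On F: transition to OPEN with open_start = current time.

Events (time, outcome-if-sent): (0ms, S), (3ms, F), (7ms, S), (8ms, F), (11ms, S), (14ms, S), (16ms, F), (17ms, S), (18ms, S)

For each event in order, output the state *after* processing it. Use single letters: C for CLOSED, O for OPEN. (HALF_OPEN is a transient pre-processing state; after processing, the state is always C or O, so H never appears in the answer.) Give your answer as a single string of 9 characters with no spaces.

Answer: CCCCCCCCC

Derivation:
State after each event:
  event#1 t=0ms outcome=S: state=CLOSED
  event#2 t=3ms outcome=F: state=CLOSED
  event#3 t=7ms outcome=S: state=CLOSED
  event#4 t=8ms outcome=F: state=CLOSED
  event#5 t=11ms outcome=S: state=CLOSED
  event#6 t=14ms outcome=S: state=CLOSED
  event#7 t=16ms outcome=F: state=CLOSED
  event#8 t=17ms outcome=S: state=CLOSED
  event#9 t=18ms outcome=S: state=CLOSED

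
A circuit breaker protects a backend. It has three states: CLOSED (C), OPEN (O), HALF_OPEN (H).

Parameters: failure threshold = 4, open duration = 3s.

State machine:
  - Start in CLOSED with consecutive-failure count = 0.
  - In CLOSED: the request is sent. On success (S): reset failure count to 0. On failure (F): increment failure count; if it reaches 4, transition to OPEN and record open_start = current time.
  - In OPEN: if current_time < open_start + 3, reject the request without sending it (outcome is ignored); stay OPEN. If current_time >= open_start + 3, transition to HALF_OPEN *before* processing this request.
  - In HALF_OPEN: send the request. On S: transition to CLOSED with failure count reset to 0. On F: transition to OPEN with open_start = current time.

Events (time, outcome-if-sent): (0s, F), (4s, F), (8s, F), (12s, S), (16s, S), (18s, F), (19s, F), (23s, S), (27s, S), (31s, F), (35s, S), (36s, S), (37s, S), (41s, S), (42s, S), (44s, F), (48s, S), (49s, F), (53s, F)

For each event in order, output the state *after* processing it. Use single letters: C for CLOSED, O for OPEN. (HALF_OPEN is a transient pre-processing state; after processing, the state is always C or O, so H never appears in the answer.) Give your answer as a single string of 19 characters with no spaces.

State after each event:
  event#1 t=0s outcome=F: state=CLOSED
  event#2 t=4s outcome=F: state=CLOSED
  event#3 t=8s outcome=F: state=CLOSED
  event#4 t=12s outcome=S: state=CLOSED
  event#5 t=16s outcome=S: state=CLOSED
  event#6 t=18s outcome=F: state=CLOSED
  event#7 t=19s outcome=F: state=CLOSED
  event#8 t=23s outcome=S: state=CLOSED
  event#9 t=27s outcome=S: state=CLOSED
  event#10 t=31s outcome=F: state=CLOSED
  event#11 t=35s outcome=S: state=CLOSED
  event#12 t=36s outcome=S: state=CLOSED
  event#13 t=37s outcome=S: state=CLOSED
  event#14 t=41s outcome=S: state=CLOSED
  event#15 t=42s outcome=S: state=CLOSED
  event#16 t=44s outcome=F: state=CLOSED
  event#17 t=48s outcome=S: state=CLOSED
  event#18 t=49s outcome=F: state=CLOSED
  event#19 t=53s outcome=F: state=CLOSED

Answer: CCCCCCCCCCCCCCCCCCC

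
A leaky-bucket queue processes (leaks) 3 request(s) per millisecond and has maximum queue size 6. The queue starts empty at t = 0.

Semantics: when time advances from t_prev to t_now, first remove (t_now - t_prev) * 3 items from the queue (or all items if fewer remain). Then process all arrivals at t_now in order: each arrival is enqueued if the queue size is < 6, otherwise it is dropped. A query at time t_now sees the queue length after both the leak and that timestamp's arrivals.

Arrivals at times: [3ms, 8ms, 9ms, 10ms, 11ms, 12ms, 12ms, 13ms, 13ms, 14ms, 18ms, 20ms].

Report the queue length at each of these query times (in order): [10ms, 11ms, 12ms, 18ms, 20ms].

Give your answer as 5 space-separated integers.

Queue lengths at query times:
  query t=10ms: backlog = 1
  query t=11ms: backlog = 1
  query t=12ms: backlog = 2
  query t=18ms: backlog = 1
  query t=20ms: backlog = 1

Answer: 1 1 2 1 1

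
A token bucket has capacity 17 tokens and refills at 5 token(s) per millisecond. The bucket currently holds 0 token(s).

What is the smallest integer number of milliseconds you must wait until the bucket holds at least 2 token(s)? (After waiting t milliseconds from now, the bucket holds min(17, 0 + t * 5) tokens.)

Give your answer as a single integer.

Answer: 1

Derivation:
Need 0 + t * 5 >= 2, so t >= 2/5.
Smallest integer t = ceil(2/5) = 1.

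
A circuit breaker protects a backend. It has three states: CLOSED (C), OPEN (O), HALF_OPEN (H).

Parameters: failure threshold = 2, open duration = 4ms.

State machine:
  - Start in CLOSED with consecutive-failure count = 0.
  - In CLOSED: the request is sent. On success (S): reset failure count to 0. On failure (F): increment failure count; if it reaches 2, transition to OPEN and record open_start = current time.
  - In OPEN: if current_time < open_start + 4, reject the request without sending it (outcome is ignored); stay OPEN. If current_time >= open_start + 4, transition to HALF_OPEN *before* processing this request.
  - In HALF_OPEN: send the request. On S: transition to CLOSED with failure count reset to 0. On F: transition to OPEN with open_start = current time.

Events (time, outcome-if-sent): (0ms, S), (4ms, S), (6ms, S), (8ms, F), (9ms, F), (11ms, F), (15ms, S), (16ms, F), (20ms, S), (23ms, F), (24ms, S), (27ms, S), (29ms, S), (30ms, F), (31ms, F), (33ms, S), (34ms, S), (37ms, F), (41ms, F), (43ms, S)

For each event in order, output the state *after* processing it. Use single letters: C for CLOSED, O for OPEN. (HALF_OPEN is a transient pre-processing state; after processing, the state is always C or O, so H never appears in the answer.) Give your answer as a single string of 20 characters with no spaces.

State after each event:
  event#1 t=0ms outcome=S: state=CLOSED
  event#2 t=4ms outcome=S: state=CLOSED
  event#3 t=6ms outcome=S: state=CLOSED
  event#4 t=8ms outcome=F: state=CLOSED
  event#5 t=9ms outcome=F: state=OPEN
  event#6 t=11ms outcome=F: state=OPEN
  event#7 t=15ms outcome=S: state=CLOSED
  event#8 t=16ms outcome=F: state=CLOSED
  event#9 t=20ms outcome=S: state=CLOSED
  event#10 t=23ms outcome=F: state=CLOSED
  event#11 t=24ms outcome=S: state=CLOSED
  event#12 t=27ms outcome=S: state=CLOSED
  event#13 t=29ms outcome=S: state=CLOSED
  event#14 t=30ms outcome=F: state=CLOSED
  event#15 t=31ms outcome=F: state=OPEN
  event#16 t=33ms outcome=S: state=OPEN
  event#17 t=34ms outcome=S: state=OPEN
  event#18 t=37ms outcome=F: state=OPEN
  event#19 t=41ms outcome=F: state=OPEN
  event#20 t=43ms outcome=S: state=OPEN

Answer: CCCCOOCCCCCCCCOOOOOO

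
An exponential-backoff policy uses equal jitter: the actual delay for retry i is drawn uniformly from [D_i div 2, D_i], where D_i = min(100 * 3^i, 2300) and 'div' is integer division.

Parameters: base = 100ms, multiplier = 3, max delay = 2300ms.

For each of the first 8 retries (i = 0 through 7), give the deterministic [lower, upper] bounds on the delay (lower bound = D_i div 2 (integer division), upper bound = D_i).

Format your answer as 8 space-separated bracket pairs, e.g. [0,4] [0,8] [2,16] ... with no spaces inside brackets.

Answer: [50,100] [150,300] [450,900] [1150,2300] [1150,2300] [1150,2300] [1150,2300] [1150,2300]

Derivation:
Computing bounds per retry:
  i=0: D_i=min(100*3^0,2300)=100, bounds=[50,100]
  i=1: D_i=min(100*3^1,2300)=300, bounds=[150,300]
  i=2: D_i=min(100*3^2,2300)=900, bounds=[450,900]
  i=3: D_i=min(100*3^3,2300)=2300, bounds=[1150,2300]
  i=4: D_i=min(100*3^4,2300)=2300, bounds=[1150,2300]
  i=5: D_i=min(100*3^5,2300)=2300, bounds=[1150,2300]
  i=6: D_i=min(100*3^6,2300)=2300, bounds=[1150,2300]
  i=7: D_i=min(100*3^7,2300)=2300, bounds=[1150,2300]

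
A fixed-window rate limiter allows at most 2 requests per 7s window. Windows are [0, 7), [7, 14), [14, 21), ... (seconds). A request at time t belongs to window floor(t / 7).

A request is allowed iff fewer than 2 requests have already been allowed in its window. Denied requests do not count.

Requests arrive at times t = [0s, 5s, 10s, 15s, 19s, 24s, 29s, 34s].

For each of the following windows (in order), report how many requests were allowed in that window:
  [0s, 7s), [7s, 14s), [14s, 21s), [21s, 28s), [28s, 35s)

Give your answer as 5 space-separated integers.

Answer: 2 1 2 1 2

Derivation:
Processing requests:
  req#1 t=0s (window 0): ALLOW
  req#2 t=5s (window 0): ALLOW
  req#3 t=10s (window 1): ALLOW
  req#4 t=15s (window 2): ALLOW
  req#5 t=19s (window 2): ALLOW
  req#6 t=24s (window 3): ALLOW
  req#7 t=29s (window 4): ALLOW
  req#8 t=34s (window 4): ALLOW

Allowed counts by window: 2 1 2 1 2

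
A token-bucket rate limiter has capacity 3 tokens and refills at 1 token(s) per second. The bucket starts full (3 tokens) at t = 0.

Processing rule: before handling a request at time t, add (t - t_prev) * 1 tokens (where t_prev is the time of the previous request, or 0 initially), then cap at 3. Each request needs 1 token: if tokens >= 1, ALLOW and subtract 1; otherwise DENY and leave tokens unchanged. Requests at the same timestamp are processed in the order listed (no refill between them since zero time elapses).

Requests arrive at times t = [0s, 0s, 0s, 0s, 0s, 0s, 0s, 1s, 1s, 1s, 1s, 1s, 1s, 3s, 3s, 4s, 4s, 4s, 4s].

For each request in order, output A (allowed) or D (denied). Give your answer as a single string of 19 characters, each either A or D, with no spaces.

Simulating step by step:
  req#1 t=0s: ALLOW
  req#2 t=0s: ALLOW
  req#3 t=0s: ALLOW
  req#4 t=0s: DENY
  req#5 t=0s: DENY
  req#6 t=0s: DENY
  req#7 t=0s: DENY
  req#8 t=1s: ALLOW
  req#9 t=1s: DENY
  req#10 t=1s: DENY
  req#11 t=1s: DENY
  req#12 t=1s: DENY
  req#13 t=1s: DENY
  req#14 t=3s: ALLOW
  req#15 t=3s: ALLOW
  req#16 t=4s: ALLOW
  req#17 t=4s: DENY
  req#18 t=4s: DENY
  req#19 t=4s: DENY

Answer: AAADDDDADDDDDAAADDD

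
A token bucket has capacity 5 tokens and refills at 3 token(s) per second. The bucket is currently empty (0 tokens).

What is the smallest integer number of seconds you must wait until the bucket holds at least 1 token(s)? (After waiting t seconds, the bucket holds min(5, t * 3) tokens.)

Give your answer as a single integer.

Need t * 3 >= 1, so t >= 1/3.
Smallest integer t = ceil(1/3) = 1.

Answer: 1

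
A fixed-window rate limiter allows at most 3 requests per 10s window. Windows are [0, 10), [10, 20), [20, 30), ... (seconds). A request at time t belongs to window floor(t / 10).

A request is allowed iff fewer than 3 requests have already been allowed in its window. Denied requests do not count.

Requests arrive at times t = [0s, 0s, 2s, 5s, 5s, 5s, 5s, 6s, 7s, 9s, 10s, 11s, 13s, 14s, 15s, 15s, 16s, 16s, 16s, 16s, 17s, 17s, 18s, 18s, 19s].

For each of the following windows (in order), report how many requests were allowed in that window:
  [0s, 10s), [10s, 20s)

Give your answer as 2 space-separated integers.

Processing requests:
  req#1 t=0s (window 0): ALLOW
  req#2 t=0s (window 0): ALLOW
  req#3 t=2s (window 0): ALLOW
  req#4 t=5s (window 0): DENY
  req#5 t=5s (window 0): DENY
  req#6 t=5s (window 0): DENY
  req#7 t=5s (window 0): DENY
  req#8 t=6s (window 0): DENY
  req#9 t=7s (window 0): DENY
  req#10 t=9s (window 0): DENY
  req#11 t=10s (window 1): ALLOW
  req#12 t=11s (window 1): ALLOW
  req#13 t=13s (window 1): ALLOW
  req#14 t=14s (window 1): DENY
  req#15 t=15s (window 1): DENY
  req#16 t=15s (window 1): DENY
  req#17 t=16s (window 1): DENY
  req#18 t=16s (window 1): DENY
  req#19 t=16s (window 1): DENY
  req#20 t=16s (window 1): DENY
  req#21 t=17s (window 1): DENY
  req#22 t=17s (window 1): DENY
  req#23 t=18s (window 1): DENY
  req#24 t=18s (window 1): DENY
  req#25 t=19s (window 1): DENY

Allowed counts by window: 3 3

Answer: 3 3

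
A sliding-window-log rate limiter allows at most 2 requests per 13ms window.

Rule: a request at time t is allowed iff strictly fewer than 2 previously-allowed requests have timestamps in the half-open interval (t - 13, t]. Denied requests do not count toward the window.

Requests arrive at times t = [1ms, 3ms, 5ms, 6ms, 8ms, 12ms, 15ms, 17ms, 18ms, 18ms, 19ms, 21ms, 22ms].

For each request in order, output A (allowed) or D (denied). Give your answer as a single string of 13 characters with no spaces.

Answer: AADDDDAADDDDD

Derivation:
Tracking allowed requests in the window:
  req#1 t=1ms: ALLOW
  req#2 t=3ms: ALLOW
  req#3 t=5ms: DENY
  req#4 t=6ms: DENY
  req#5 t=8ms: DENY
  req#6 t=12ms: DENY
  req#7 t=15ms: ALLOW
  req#8 t=17ms: ALLOW
  req#9 t=18ms: DENY
  req#10 t=18ms: DENY
  req#11 t=19ms: DENY
  req#12 t=21ms: DENY
  req#13 t=22ms: DENY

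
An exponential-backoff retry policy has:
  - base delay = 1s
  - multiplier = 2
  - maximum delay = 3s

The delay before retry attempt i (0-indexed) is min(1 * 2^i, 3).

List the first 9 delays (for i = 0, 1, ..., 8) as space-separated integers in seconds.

Computing each delay:
  i=0: min(1*2^0, 3) = 1
  i=1: min(1*2^1, 3) = 2
  i=2: min(1*2^2, 3) = 3
  i=3: min(1*2^3, 3) = 3
  i=4: min(1*2^4, 3) = 3
  i=5: min(1*2^5, 3) = 3
  i=6: min(1*2^6, 3) = 3
  i=7: min(1*2^7, 3) = 3
  i=8: min(1*2^8, 3) = 3

Answer: 1 2 3 3 3 3 3 3 3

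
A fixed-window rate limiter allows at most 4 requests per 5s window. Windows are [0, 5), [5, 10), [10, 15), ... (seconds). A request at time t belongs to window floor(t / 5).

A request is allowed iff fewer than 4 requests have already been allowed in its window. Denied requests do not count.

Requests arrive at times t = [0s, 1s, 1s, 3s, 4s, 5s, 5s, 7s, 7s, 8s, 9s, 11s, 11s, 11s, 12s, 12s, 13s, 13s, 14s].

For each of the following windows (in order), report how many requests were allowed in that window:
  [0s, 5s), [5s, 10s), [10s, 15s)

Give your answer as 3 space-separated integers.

Processing requests:
  req#1 t=0s (window 0): ALLOW
  req#2 t=1s (window 0): ALLOW
  req#3 t=1s (window 0): ALLOW
  req#4 t=3s (window 0): ALLOW
  req#5 t=4s (window 0): DENY
  req#6 t=5s (window 1): ALLOW
  req#7 t=5s (window 1): ALLOW
  req#8 t=7s (window 1): ALLOW
  req#9 t=7s (window 1): ALLOW
  req#10 t=8s (window 1): DENY
  req#11 t=9s (window 1): DENY
  req#12 t=11s (window 2): ALLOW
  req#13 t=11s (window 2): ALLOW
  req#14 t=11s (window 2): ALLOW
  req#15 t=12s (window 2): ALLOW
  req#16 t=12s (window 2): DENY
  req#17 t=13s (window 2): DENY
  req#18 t=13s (window 2): DENY
  req#19 t=14s (window 2): DENY

Allowed counts by window: 4 4 4

Answer: 4 4 4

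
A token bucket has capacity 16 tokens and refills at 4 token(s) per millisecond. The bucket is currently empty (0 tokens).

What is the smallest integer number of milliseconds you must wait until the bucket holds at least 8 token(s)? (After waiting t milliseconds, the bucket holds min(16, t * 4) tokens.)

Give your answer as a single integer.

Answer: 2

Derivation:
Need t * 4 >= 8, so t >= 8/4.
Smallest integer t = ceil(8/4) = 2.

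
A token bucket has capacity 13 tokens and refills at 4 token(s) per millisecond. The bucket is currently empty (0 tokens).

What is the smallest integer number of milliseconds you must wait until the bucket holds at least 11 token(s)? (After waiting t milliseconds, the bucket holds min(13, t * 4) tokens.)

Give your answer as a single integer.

Answer: 3

Derivation:
Need t * 4 >= 11, so t >= 11/4.
Smallest integer t = ceil(11/4) = 3.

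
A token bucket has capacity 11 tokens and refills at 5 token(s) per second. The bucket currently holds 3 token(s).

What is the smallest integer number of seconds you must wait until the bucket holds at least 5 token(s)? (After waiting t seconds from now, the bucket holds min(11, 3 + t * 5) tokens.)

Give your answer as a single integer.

Answer: 1

Derivation:
Need 3 + t * 5 >= 5, so t >= 2/5.
Smallest integer t = ceil(2/5) = 1.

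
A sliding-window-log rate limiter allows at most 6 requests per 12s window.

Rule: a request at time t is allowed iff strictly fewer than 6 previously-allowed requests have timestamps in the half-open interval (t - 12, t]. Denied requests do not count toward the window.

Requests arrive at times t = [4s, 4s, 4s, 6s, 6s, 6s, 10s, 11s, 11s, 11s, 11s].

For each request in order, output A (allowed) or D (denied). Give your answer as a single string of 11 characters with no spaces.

Answer: AAAAAADDDDD

Derivation:
Tracking allowed requests in the window:
  req#1 t=4s: ALLOW
  req#2 t=4s: ALLOW
  req#3 t=4s: ALLOW
  req#4 t=6s: ALLOW
  req#5 t=6s: ALLOW
  req#6 t=6s: ALLOW
  req#7 t=10s: DENY
  req#8 t=11s: DENY
  req#9 t=11s: DENY
  req#10 t=11s: DENY
  req#11 t=11s: DENY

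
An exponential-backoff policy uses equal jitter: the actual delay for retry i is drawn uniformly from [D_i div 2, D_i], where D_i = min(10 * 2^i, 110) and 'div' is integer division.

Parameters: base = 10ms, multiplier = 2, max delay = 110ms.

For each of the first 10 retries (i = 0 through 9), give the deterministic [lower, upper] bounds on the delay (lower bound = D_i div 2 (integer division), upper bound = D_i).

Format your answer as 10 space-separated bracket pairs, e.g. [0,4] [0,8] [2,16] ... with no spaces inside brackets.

Answer: [5,10] [10,20] [20,40] [40,80] [55,110] [55,110] [55,110] [55,110] [55,110] [55,110]

Derivation:
Computing bounds per retry:
  i=0: D_i=min(10*2^0,110)=10, bounds=[5,10]
  i=1: D_i=min(10*2^1,110)=20, bounds=[10,20]
  i=2: D_i=min(10*2^2,110)=40, bounds=[20,40]
  i=3: D_i=min(10*2^3,110)=80, bounds=[40,80]
  i=4: D_i=min(10*2^4,110)=110, bounds=[55,110]
  i=5: D_i=min(10*2^5,110)=110, bounds=[55,110]
  i=6: D_i=min(10*2^6,110)=110, bounds=[55,110]
  i=7: D_i=min(10*2^7,110)=110, bounds=[55,110]
  i=8: D_i=min(10*2^8,110)=110, bounds=[55,110]
  i=9: D_i=min(10*2^9,110)=110, bounds=[55,110]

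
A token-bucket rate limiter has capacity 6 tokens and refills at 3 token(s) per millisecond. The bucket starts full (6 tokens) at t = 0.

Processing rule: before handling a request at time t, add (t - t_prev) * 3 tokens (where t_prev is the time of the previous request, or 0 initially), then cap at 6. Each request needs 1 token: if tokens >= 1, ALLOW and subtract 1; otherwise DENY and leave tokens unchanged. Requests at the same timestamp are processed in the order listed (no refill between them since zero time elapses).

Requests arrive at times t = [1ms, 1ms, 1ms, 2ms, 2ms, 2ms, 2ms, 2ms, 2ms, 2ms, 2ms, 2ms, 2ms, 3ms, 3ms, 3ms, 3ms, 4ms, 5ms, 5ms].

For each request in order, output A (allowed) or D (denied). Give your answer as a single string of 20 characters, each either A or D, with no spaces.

Answer: AAAAAAAAADDDDAAADAAA

Derivation:
Simulating step by step:
  req#1 t=1ms: ALLOW
  req#2 t=1ms: ALLOW
  req#3 t=1ms: ALLOW
  req#4 t=2ms: ALLOW
  req#5 t=2ms: ALLOW
  req#6 t=2ms: ALLOW
  req#7 t=2ms: ALLOW
  req#8 t=2ms: ALLOW
  req#9 t=2ms: ALLOW
  req#10 t=2ms: DENY
  req#11 t=2ms: DENY
  req#12 t=2ms: DENY
  req#13 t=2ms: DENY
  req#14 t=3ms: ALLOW
  req#15 t=3ms: ALLOW
  req#16 t=3ms: ALLOW
  req#17 t=3ms: DENY
  req#18 t=4ms: ALLOW
  req#19 t=5ms: ALLOW
  req#20 t=5ms: ALLOW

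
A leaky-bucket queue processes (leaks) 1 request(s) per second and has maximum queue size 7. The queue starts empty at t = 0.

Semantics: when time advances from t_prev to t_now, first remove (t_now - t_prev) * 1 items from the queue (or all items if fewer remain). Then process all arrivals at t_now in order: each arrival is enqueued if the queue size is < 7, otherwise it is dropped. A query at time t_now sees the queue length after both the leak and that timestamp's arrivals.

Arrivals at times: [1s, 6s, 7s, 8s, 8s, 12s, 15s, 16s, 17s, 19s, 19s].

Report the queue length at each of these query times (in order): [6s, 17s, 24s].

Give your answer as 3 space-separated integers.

Queue lengths at query times:
  query t=6s: backlog = 1
  query t=17s: backlog = 1
  query t=24s: backlog = 0

Answer: 1 1 0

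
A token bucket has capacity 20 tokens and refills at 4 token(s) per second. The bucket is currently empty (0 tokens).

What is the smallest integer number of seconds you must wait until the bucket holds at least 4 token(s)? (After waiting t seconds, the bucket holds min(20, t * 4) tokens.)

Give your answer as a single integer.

Need t * 4 >= 4, so t >= 4/4.
Smallest integer t = ceil(4/4) = 1.

Answer: 1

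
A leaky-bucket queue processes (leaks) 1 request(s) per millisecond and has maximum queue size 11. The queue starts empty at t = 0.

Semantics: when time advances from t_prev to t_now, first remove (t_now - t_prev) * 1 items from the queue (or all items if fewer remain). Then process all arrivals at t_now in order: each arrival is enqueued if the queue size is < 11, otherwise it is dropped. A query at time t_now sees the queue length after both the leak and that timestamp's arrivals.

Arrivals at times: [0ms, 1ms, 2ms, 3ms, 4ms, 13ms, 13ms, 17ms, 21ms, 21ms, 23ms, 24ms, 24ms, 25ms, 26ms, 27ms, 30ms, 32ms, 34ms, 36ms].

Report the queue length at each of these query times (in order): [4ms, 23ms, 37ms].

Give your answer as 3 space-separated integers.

Queue lengths at query times:
  query t=4ms: backlog = 1
  query t=23ms: backlog = 1
  query t=37ms: backlog = 0

Answer: 1 1 0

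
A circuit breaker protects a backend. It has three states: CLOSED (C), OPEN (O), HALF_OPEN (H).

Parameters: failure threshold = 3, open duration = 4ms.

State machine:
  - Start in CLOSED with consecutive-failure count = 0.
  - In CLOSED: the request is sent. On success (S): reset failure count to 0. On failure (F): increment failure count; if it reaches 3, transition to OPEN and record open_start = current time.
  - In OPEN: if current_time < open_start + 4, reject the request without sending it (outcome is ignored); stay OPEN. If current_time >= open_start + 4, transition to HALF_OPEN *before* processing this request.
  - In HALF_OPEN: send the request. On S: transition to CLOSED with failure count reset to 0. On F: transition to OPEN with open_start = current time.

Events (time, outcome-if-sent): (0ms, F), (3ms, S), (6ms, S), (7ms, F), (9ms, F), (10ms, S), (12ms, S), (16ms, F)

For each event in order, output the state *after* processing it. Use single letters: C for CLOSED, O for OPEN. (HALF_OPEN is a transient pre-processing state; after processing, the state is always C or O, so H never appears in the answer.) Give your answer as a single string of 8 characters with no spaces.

Answer: CCCCCCCC

Derivation:
State after each event:
  event#1 t=0ms outcome=F: state=CLOSED
  event#2 t=3ms outcome=S: state=CLOSED
  event#3 t=6ms outcome=S: state=CLOSED
  event#4 t=7ms outcome=F: state=CLOSED
  event#5 t=9ms outcome=F: state=CLOSED
  event#6 t=10ms outcome=S: state=CLOSED
  event#7 t=12ms outcome=S: state=CLOSED
  event#8 t=16ms outcome=F: state=CLOSED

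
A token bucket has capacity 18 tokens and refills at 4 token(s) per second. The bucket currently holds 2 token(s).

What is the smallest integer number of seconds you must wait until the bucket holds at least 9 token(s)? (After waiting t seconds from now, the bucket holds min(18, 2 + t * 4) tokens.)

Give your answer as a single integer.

Answer: 2

Derivation:
Need 2 + t * 4 >= 9, so t >= 7/4.
Smallest integer t = ceil(7/4) = 2.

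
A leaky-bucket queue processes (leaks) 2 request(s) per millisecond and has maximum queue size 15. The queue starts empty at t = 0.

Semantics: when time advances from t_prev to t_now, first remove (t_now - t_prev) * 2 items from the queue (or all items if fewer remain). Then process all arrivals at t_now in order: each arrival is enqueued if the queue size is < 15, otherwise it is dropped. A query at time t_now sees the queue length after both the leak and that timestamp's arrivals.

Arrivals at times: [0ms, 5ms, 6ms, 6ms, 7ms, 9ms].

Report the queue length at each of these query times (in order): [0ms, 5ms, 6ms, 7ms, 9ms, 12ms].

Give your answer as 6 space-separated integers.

Answer: 1 1 2 1 1 0

Derivation:
Queue lengths at query times:
  query t=0ms: backlog = 1
  query t=5ms: backlog = 1
  query t=6ms: backlog = 2
  query t=7ms: backlog = 1
  query t=9ms: backlog = 1
  query t=12ms: backlog = 0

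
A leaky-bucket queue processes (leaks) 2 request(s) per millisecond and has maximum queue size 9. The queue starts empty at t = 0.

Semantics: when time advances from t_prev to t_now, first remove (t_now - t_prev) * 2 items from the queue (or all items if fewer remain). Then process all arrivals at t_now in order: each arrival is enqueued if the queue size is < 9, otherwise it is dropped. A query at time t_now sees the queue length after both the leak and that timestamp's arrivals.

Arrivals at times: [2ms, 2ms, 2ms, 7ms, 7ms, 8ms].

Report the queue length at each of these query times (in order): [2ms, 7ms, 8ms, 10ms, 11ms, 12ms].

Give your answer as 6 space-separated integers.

Answer: 3 2 1 0 0 0

Derivation:
Queue lengths at query times:
  query t=2ms: backlog = 3
  query t=7ms: backlog = 2
  query t=8ms: backlog = 1
  query t=10ms: backlog = 0
  query t=11ms: backlog = 0
  query t=12ms: backlog = 0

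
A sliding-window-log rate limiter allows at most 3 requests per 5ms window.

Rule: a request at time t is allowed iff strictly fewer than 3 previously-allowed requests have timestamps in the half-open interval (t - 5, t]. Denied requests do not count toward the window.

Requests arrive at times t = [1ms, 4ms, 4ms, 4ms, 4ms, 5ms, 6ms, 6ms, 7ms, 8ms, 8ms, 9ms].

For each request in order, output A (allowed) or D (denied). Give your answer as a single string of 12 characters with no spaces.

Tracking allowed requests in the window:
  req#1 t=1ms: ALLOW
  req#2 t=4ms: ALLOW
  req#3 t=4ms: ALLOW
  req#4 t=4ms: DENY
  req#5 t=4ms: DENY
  req#6 t=5ms: DENY
  req#7 t=6ms: ALLOW
  req#8 t=6ms: DENY
  req#9 t=7ms: DENY
  req#10 t=8ms: DENY
  req#11 t=8ms: DENY
  req#12 t=9ms: ALLOW

Answer: AAADDDADDDDA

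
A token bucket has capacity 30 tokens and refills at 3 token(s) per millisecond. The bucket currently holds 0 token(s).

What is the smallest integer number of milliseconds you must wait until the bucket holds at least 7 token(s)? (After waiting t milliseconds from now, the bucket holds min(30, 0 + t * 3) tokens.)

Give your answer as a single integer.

Answer: 3

Derivation:
Need 0 + t * 3 >= 7, so t >= 7/3.
Smallest integer t = ceil(7/3) = 3.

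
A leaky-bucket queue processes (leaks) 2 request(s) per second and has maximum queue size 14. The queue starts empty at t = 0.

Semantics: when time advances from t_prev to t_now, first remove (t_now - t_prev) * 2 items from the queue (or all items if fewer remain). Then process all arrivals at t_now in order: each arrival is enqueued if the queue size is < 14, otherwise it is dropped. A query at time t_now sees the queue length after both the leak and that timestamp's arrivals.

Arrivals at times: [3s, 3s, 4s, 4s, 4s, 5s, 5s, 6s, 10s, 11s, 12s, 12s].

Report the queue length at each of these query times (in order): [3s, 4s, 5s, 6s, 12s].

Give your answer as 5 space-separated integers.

Queue lengths at query times:
  query t=3s: backlog = 2
  query t=4s: backlog = 3
  query t=5s: backlog = 3
  query t=6s: backlog = 2
  query t=12s: backlog = 2

Answer: 2 3 3 2 2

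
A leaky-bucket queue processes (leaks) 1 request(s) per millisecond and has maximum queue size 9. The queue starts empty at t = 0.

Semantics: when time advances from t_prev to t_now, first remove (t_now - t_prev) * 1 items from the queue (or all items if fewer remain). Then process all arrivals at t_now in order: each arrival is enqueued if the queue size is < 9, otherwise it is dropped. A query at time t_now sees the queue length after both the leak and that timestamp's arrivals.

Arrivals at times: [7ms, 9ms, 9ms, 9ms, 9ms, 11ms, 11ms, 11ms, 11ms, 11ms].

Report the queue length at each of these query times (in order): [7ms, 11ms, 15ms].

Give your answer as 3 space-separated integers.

Answer: 1 7 3

Derivation:
Queue lengths at query times:
  query t=7ms: backlog = 1
  query t=11ms: backlog = 7
  query t=15ms: backlog = 3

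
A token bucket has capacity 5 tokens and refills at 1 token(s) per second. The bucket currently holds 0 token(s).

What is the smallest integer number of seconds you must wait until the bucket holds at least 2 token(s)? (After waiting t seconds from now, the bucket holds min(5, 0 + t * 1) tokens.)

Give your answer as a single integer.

Answer: 2

Derivation:
Need 0 + t * 1 >= 2, so t >= 2/1.
Smallest integer t = ceil(2/1) = 2.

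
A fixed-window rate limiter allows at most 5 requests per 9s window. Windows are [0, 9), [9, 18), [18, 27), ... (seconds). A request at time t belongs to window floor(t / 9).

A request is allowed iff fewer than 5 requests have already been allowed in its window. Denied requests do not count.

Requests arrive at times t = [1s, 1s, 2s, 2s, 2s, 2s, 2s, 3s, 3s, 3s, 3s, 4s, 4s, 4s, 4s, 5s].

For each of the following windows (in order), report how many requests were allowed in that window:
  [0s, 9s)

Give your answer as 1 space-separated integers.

Answer: 5

Derivation:
Processing requests:
  req#1 t=1s (window 0): ALLOW
  req#2 t=1s (window 0): ALLOW
  req#3 t=2s (window 0): ALLOW
  req#4 t=2s (window 0): ALLOW
  req#5 t=2s (window 0): ALLOW
  req#6 t=2s (window 0): DENY
  req#7 t=2s (window 0): DENY
  req#8 t=3s (window 0): DENY
  req#9 t=3s (window 0): DENY
  req#10 t=3s (window 0): DENY
  req#11 t=3s (window 0): DENY
  req#12 t=4s (window 0): DENY
  req#13 t=4s (window 0): DENY
  req#14 t=4s (window 0): DENY
  req#15 t=4s (window 0): DENY
  req#16 t=5s (window 0): DENY

Allowed counts by window: 5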